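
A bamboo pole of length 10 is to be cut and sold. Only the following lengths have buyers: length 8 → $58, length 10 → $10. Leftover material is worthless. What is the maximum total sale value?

58

Build r[k] bottom-up: r[k] = max over allowed piece i of (p[i] + r[k−i]).
r[1] = 0
r[2] = 0
r[3] = 0
r[4] = 0
r[5] = 0
r[6] = 0
r[7] = 0
r[8] = 58
r[9] = 58
r[10] = 58
One optimal cutting: pieces 8 with 2 feet of scrap → $58.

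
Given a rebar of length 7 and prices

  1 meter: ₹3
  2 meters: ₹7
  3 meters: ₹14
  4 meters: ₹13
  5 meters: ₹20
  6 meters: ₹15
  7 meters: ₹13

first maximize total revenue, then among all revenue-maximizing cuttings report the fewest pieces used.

3

Build r[k] bottom-up: r[k] = max over allowed piece i of (p[i] + r[k−i]).
r[1] = 3
r[2] = max(3+3, 7+0) = 7
r[3] = max(3+7, 7+3, 14+0) = 14
r[4] = max(3+14, 7+7, 14+3, 13+0) = 17
r[5] = max(3+17, 7+14, 14+7, 13+3, 20+0) = 21
r[6] = max(3+21, 7+17, 14+14, 13+7, 20+3, 15+0) = 28
r[7] = max(3+28, 7+21, 14+17, …, 15+3, 13+0) = 31
Maximum revenue is ₹31.
Now minimize piece count subject to staying optimal: for each k, pieces[k] = 1 + min over i with p[i]+r[k−i]=r[k] of pieces[k−i].
pieces[4] = 2
pieces[5] = 2
pieces[6] = 2
pieces[7] = 3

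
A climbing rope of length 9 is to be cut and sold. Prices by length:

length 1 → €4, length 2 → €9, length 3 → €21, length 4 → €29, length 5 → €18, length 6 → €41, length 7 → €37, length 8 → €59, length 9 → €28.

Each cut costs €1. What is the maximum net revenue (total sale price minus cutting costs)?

Build v[k] bottom-up: v[k] = max over allowed piece i of (p[i] + v[k−i]) − 1 per cut.
v[1] = 4
v[2] = 9
v[3] = 21
v[4] = 29
v[5] = 32  (first piece 1, then v[4]=29)
v[6] = 41  (first piece 3, then v[3]=21)
v[7] = 49  (first piece 3, then v[4]=29)
v[8] = 59
v[9] = 62  (first piece 1, then v[8]=59)
One optimal plan: pieces 8 + 1 (1 cut) → €63 − €1 = €62.

62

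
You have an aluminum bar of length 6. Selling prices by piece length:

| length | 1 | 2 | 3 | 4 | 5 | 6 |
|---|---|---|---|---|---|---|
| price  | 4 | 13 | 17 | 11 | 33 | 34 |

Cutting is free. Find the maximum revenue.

Consider every possible first cut. best[k] is the best of p[i]+best[k−i] over all sellable i≤k.
best[1] = 4
best[2] = 13
best[3] = 17  (first piece 1, then best[2]=13)
best[4] = 26  (first piece 2, then best[2]=13)
best[5] = 33
best[6] = 39  (first piece 2, then best[4]=26)
One optimal cutting: 2 + 2 + 2 → $13 + $13 + $13 = $39.

39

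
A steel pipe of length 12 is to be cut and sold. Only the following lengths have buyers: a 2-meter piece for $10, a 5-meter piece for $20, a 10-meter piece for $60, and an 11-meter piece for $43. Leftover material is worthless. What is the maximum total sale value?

70

Build f[k] bottom-up: f[k] = max over allowed piece i of (p[i] + f[k−i]).
f[1] = 0
f[2] = 10
f[3] = 10
f[4] = 20  (first piece 2, then f[2]=10)
f[5] = max(10+10, 20+0) = 20
f[6] = max(10+20, 20+0) = 30
f[7] = max(10+20, 20+10) = 30
f[8] = max(10+30, 20+10) = 40
f[9] = max(10+30, 20+20) = 40
f[10] = max(10+40, 20+20, 60+0) = 60
f[11] = max(10+40, 20+30, 60+0, 43+0) = 60
f[12] = max(10+60, 20+30, 60+10, 43+0) = 70
One optimal cutting: 10 + 2 → $70.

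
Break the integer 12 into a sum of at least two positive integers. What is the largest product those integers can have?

81

Let prod[k] be the best product for length k (with at least one cut). For each first piece i, the rest contributes max(k−i, prod[k−i]).
prod[2] = 1×max(1,0) = 1×1 = 1
prod[3] = 1×max(2,1) = 1×2 = 2
prod[4] = 2×max(2,1) = 2×2 = 4
prod[5] = 2×max(3,2) = 2×3 = 6
prod[6] = 3×max(3,2) = 3×3 = 9
prod[7] = 2×max(5,6) = 2×6 = 12
prod[8] = 2×max(6,9) = 2×9 = 18
prod[9] = 3×max(6,9) = 3×9 = 27
prod[10] = 2×max(8,18) = 2×18 = 36
prod[11] = 2×max(9,27) = 2×27 = 54
prod[12] = 3×max(9,27) = 3×27 = 81
One optimal split: 3 + 3 + 3 + 3; product 3×3×3×3 = 81.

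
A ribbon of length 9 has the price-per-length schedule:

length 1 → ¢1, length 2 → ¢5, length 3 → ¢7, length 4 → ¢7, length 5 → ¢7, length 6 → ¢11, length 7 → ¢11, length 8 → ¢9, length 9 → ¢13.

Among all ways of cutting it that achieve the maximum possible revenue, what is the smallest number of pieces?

Consider every possible first cut. r[k] is the best of p[i]+r[k−i] over all sellable i≤k.
r[1] = 1
r[2] = max(1+1, 5+0) = 5
r[3] = max(1+5, 5+1, 7+0) = 7
r[4] = max(1+7, 5+5, 7+1, 7+0) = 10
r[5] = max(1+10, 5+7, 7+5, 7+1, 7+0) = 12
r[6] = max(1+12, 5+10, 7+7, 7+5, 7+1, 11+0) = 15
r[7] = max(1+15, 5+12, 7+10, …, 11+1, 11+0) = 17
r[8] = max(1+17, 5+15, 7+12, …, 11+1, 9+0) = 20
r[9] = max(1+20, 5+17, 7+15, …, 9+1, 13+0) = 22
Maximum revenue is ¢22.
Now minimize piece count subject to staying optimal: for each k, pieces[k] = 1 + min over i with p[i]+r[k−i]=r[k] of pieces[k−i].
pieces[6] = 3
pieces[7] = 3
pieces[8] = 4
pieces[9] = 4

4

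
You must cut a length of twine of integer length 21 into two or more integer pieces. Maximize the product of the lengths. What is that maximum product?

2187

Define prod[k] = max over 1≤i<k of i · max(k−i, prod[k−i]); the inner max lets the remainder stay uncut if that's better.
prod[2] = 1*max(1,0) = 1*1 = 1
prod[3] = max(1*2, 2*1) = 2
prod[4] = max(1*3, 2*2, 3*1) = 4
prod[5] = max(1*4, 2*3, 3*2, 4*1) = 6
prod[6] = max(1*6, 2*4, 3*3, 4*2, 5*1) = 9
prod[7] = max(1*9, 2*6, 3*4, 4*3, 5*2, 6*1) = 12
prod[8] = max(1*12, 2*9, 3*6, …, 6*2, 7*1) = 18
prod[9] = max(1*18, 2*12, 3*9, …, 7*2, 8*1) = 27
prod[10] = max(1*27, 2*18, 3*12, …, 8*2, 9*1) = 36
prod[11] = max(1*36, 2*27, 3*18, …, 9*2, 10*1) = 54
prod[12] = max(1*54, 2*36, 3*27, …, 10*2, 11*1) = 81
prod[13] = max(1*81, 2*54, 3*36, …, 11*2, 12*1) = 108
prod[14] = max(1*108, 2*81, 3*54, …, 12*2, 13*1) = 162
prod[15] = max(1*162, 2*108, 3*81, …, 13*2, 14*1) = 243
prod[16] = max(1*243, 2*162, 3*108, …, 14*2, 15*1) = 324
prod[17] = max(1*324, 2*243, 3*162, …, 15*2, 16*1) = 486
prod[18] = max(1*486, 2*324, 3*243, …, 16*2, 17*1) = 729
prod[19] = max(1*729, 2*486, 3*324, …, 17*2, 18*1) = 972
prod[20] = max(1*972, 2*729, 3*486, …, 18*2, 19*1) = 1458
prod[21] = max(1*1458, 2*972, 3*729, …, 19*2, 20*1) = 2187
One optimal split: 3 + 3 + 3 + 3 + 3 + 3 + 3; product 3*3*3*3*3*3*3 = 2187.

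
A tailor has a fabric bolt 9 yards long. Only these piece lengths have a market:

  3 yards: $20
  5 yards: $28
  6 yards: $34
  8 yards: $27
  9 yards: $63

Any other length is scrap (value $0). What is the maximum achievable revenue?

Let best[k] be the best obtainable value from length k. For each k, try every first piece i and keep the best of price[i] + best[k−i].
best[1] = 0
best[2] = 0
best[3] = 20
best[4] = 20
best[5] = 28
best[6] = 40  (first piece 3, then best[3]=20)
best[7] = 40
best[8] = 48  (first piece 3, then best[5]=28)
best[9] = 63
One optimal cutting: 9 → $63.

63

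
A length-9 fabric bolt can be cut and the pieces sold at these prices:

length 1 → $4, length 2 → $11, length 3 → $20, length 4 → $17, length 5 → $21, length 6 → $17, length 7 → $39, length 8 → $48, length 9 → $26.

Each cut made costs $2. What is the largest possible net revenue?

Let r[k] be the best obtainable value from length k. For each k, try every first piece i and keep the best of price[i] + r[k−i] minus the 2 cut fee when i<k.
r[1] = 4
r[2] = 11
r[3] = 20
r[4] = 22  (first piece 1, then r[3]=20)
r[5] = 29  (first piece 2, then r[3]=20)
r[6] = 38  (first piece 3, then r[3]=20)
r[7] = 40  (first piece 1, then r[6]=38)
r[8] = 48
r[9] = 56  (first piece 3, then r[6]=38)
One optimal plan: pieces 3 + 3 + 3 (2 cuts) → $60 − $4 = $56.

56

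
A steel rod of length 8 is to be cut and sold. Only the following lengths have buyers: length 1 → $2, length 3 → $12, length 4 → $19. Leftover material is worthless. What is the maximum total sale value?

38

Consider every possible first cut. best[k] is the best of p[i]+best[k−i] over all sellable i≤k.
best[1] = 2
best[2] = 4  (first piece 1, then best[1]=2)
best[3] = max(2+4, 12+0) = 12
best[4] = max(2+12, 12+2, 19+0) = 19
best[5] = max(2+19, 12+4, 19+2) = 21
best[6] = max(2+21, 12+12, 19+4) = 24
best[7] = max(2+24, 12+19, 19+12) = 31
best[8] = max(2+31, 12+21, 19+19) = 38
One optimal cutting: 4 + 4 → $38.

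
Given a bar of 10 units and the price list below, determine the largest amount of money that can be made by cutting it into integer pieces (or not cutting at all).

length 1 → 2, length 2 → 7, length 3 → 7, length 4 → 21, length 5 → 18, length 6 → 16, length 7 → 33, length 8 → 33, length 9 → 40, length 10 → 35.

Consider every possible first cut. r[k] is the best of p[i]+r[k−i] over all sellable i≤k.
r[1] = 2
r[2] = max(2+2, 7+0) = 7
r[3] = max(2+7, 7+2, 7+0) = 9
r[4] = max(2+9, 7+7, 7+2, 21+0) = 21
r[5] = max(2+21, 7+9, 7+7, 21+2, 18+0) = 23
r[6] = max(2+23, 7+21, 7+9, 21+7, 18+2, 16+0) = 28
r[7] = max(2+28, 7+23, 7+21, …, 16+2, 33+0) = 33
r[8] = max(2+33, 7+28, 7+23, …, 33+2, 33+0) = 42
r[9] = max(2+42, 7+33, 7+28, …, 33+2, 40+0) = 44
r[10] = max(2+44, 7+42, 7+33, …, 40+2, 35+0) = 49
One optimal cutting: 4 + 4 + 2 → 21 + 21 + 7 = 49.

49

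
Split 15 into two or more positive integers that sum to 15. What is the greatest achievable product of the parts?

Fill g[k] for k=2..15: at each k try every first piece i and multiply by the better of (k−i) uncut or g[k−i].
g[2] = 1·max(1,0) = 1·1 = 1
g[3] = max(1·2, 2·1) = 2
g[4] = max(1·3, 2·2, 3·1) = 4
g[5] = max(1·4, 2·3, 3·2, 4·1) = 6
g[6] = max(1·6, 2·4, 3·3, 4·2, 5·1) = 9
g[7] = max(1·9, 2·6, 3·4, 4·3, 5·2, 6·1) = 12
g[8] = max(1·12, 2·9, 3·6, …, 6·2, 7·1) = 18
g[9] = max(1·18, 2·12, 3·9, …, 7·2, 8·1) = 27
g[10] = max(1·27, 2·18, 3·12, …, 8·2, 9·1) = 36
g[11] = max(1·36, 2·27, 3·18, …, 9·2, 10·1) = 54
g[12] = max(1·54, 2·36, 3·27, …, 10·2, 11·1) = 81
g[13] = max(1·81, 2·54, 3·36, …, 11·2, 12·1) = 108
g[14] = max(1·108, 2·81, 3·54, …, 12·2, 13·1) = 162
g[15] = max(1·162, 2·108, 3·81, …, 13·2, 14·1) = 243
One optimal split: 3 + 3 + 3 + 3 + 3; product 3·3·3·3·3 = 243.

243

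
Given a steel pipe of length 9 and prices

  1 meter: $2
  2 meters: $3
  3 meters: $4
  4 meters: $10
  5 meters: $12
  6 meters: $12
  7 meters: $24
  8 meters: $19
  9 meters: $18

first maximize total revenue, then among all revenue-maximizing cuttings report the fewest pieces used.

3

Build r[k] bottom-up: r[k] = max over allowed piece i of (p[i] + r[k−i]).
r[1] = 2
r[2] = 4  (first piece 1, then r[1]=2)
r[3] = 6  (first piece 1, then r[2]=4)
r[4] = 10
r[5] = 12  (first piece 1, then r[4]=10)
r[6] = 14  (first piece 1, then r[5]=12)
r[7] = 24
r[8] = 26  (first piece 1, then r[7]=24)
r[9] = 28  (first piece 1, then r[8]=26)
Maximum revenue is $28.
Now minimize piece count subject to staying optimal: for each k, pieces[k] = 1 + min over i with p[i]+r[k−i]=r[k] of pieces[k−i].
pieces[6] = 2
pieces[7] = 1
pieces[8] = 2
pieces[9] = 3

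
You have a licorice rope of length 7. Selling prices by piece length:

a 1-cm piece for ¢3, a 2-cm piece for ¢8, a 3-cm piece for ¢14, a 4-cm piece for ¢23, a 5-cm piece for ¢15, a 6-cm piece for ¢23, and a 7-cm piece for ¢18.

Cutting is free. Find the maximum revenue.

37

Let R[k] be the best obtainable value from length k. For each k, try every first piece i and keep the best of price[i] + R[k−i].
R[1] = 3
R[2] = 8
R[3] = 14
R[4] = 23
R[5] = 26  (first piece 1, then R[4]=23)
R[6] = 31  (first piece 2, then R[4]=23)
R[7] = 37  (first piece 3, then R[4]=23)
One optimal cutting: 4 + 3 → ¢23 + ¢14 = ¢37.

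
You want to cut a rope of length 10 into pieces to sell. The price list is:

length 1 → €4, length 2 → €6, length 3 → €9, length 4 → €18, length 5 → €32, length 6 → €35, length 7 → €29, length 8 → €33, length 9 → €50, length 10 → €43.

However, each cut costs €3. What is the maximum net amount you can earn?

Build v[k] bottom-up: v[k] = max over allowed piece i of (p[i] + v[k−i]) − 3 per cut.
v[1] = 4
v[2] = 6
v[3] = 9
v[4] = 18
v[5] = 32
v[6] = 35
v[7] = 36  (first piece 1, then v[6]=35)
v[8] = 38  (first piece 2, then v[6]=35)
v[9] = 50
v[10] = 61  (first piece 5, then v[5]=32)
One optimal plan: pieces 5 + 5 (1 cut) → €64 − €3 = €61.

61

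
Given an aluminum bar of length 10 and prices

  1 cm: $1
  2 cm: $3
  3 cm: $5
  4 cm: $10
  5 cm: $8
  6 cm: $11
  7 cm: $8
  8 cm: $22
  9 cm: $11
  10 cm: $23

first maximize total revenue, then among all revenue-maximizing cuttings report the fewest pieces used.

2

Let r[k] be the best obtainable value from length k. For each k, try every first piece i and keep the best of price[i] + r[k−i].
r[1] = 1
r[2] = max(1+1, 3+0) = 3
r[3] = max(1+3, 3+1, 5+0) = 5
r[4] = max(1+5, 3+3, 5+1, 10+0) = 10
r[5] = max(1+10, 3+5, 5+3, 10+1, 8+0) = 11
r[6] = max(1+11, 3+10, 5+5, 10+3, 8+1, 11+0) = 13
r[7] = max(1+13, 3+11, 5+10, …, 11+1, 8+0) = 15
r[8] = max(1+15, 3+13, 5+11, …, 8+1, 22+0) = 22
r[9] = max(1+22, 3+15, 5+13, …, 22+1, 11+0) = 23
r[10] = max(1+23, 3+22, 5+15, …, 11+1, 23+0) = 25
Maximum revenue is $25.
Now minimize piece count subject to staying optimal: for each k, pieces[k] = 1 + min over i with p[i]+r[k−i]=r[k] of pieces[k−i].
pieces[7] = 2
pieces[8] = 1
pieces[9] = 2
pieces[10] = 2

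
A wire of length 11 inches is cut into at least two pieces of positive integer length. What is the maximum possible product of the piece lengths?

Let f[k] be the best product for length k (with at least one cut). For each first piece i, the rest contributes max(k−i, f[k−i]).
Small cases: f[2]=1, f[3]=2, f[4]=4, f[5]=6.
f[6] = 3*max(3,2) = 3*3 = 9
f[7] = 2*max(5,6) = 2*6 = 12
f[8] = 2*max(6,9) = 2*9 = 18
f[9] = 3*max(6,9) = 3*9 = 27
f[10] = 2*max(8,18) = 2*18 = 36
f[11] = 2*max(9,27) = 2*27 = 54
One optimal split: 3 + 3 + 3 + 2; product 3*3*3*2 = 54.

54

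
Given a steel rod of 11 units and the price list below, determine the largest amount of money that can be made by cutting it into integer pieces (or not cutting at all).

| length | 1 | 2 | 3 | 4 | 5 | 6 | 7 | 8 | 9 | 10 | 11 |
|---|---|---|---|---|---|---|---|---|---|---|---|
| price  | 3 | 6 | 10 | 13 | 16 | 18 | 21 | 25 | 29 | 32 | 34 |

Build R[k] bottom-up: R[k] = max over allowed piece i of (p[i] + R[k−i]).
R[1] = 3
R[2] = max(3+3, 6+0) = 6
R[3] = max(3+6, 6+3, 10+0) = 10
R[4] = max(3+10, 6+6, 10+3, 13+0) = 13
R[5] = max(3+13, 6+10, 10+6, 13+3, 16+0) = 16
R[6] = max(3+16, 6+13, 10+10, 13+6, 16+3, 18+0) = 20
R[7] = max(3+20, 6+16, 10+13, …, 18+3, 21+0) = 23
R[8] = max(3+23, 6+20, 10+16, …, 21+3, 25+0) = 26
R[9] = max(3+26, 6+23, 10+20, …, 25+3, 29+0) = 30
R[10] = max(3+30, 6+26, 10+23, …, 29+3, 32+0) = 33
R[11] = max(3+33, 6+30, 10+26, …, 32+3, 34+0) = 36
One optimal cutting: 3 + 3 + 3 + 1 + 1 → $10 + $10 + $10 + $3 + $3 = $36.

36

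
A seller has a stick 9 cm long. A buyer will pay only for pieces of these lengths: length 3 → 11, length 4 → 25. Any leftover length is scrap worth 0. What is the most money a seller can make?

Let r[k] be the best obtainable value from length k. For each k, try every first piece i and keep the best of price[i] + r[k−i].
r[1] = 0
r[2] = 0
r[3] = 11
r[4] = 25
r[5] = 25
r[6] = 25
r[7] = 36  (first piece 3, then r[4]=25)
r[8] = 50  (first piece 4, then r[4]=25)
r[9] = 50
One optimal cutting: pieces 4 + 4 with 1 cm of scrap → 50.

50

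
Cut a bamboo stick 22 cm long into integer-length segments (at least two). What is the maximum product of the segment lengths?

Define prod[k] = max over 1≤i<k of i · max(k−i, prod[k−i]); the inner max lets the remainder stay uncut if that's better.
prod[2] = 1×max(1,0) = 1×1 = 1
prod[3] = max(1×2, 2×1) = 2
prod[4] = max(1×3, 2×2, 3×1) = 4
prod[5] = max(1×4, 2×3, 3×2, 4×1) = 6
prod[6] = max(1×6, 2×4, 3×3, 4×2, 5×1) = 9
prod[7] = max(1×9, 2×6, 3×4, 4×3, 5×2, 6×1) = 12
prod[8] = max(1×12, 2×9, 3×6, …, 6×2, 7×1) = 18
prod[9] = max(1×18, 2×12, 3×9, …, 7×2, 8×1) = 27
prod[10] = max(1×27, 2×18, 3×12, …, 8×2, 9×1) = 36
prod[11] = max(1×36, 2×27, 3×18, …, 9×2, 10×1) = 54
prod[12] = max(1×54, 2×36, 3×27, …, 10×2, 11×1) = 81
prod[13] = max(1×81, 2×54, 3×36, …, 11×2, 12×1) = 108
prod[14] = max(1×108, 2×81, 3×54, …, 12×2, 13×1) = 162
prod[15] = max(1×162, 2×108, 3×81, …, 13×2, 14×1) = 243
prod[16] = max(1×243, 2×162, 3×108, …, 14×2, 15×1) = 324
prod[17] = max(1×324, 2×243, 3×162, …, 15×2, 16×1) = 486
prod[18] = max(1×486, 2×324, 3×243, …, 16×2, 17×1) = 729
prod[19] = max(1×729, 2×486, 3×324, …, 17×2, 18×1) = 972
prod[20] = max(1×972, 2×729, 3×486, …, 18×2, 19×1) = 1458
prod[21] = max(1×1458, 2×972, 3×729, …, 19×2, 20×1) = 2187
prod[22] = max(1×2187, 2×1458, 3×972, …, 20×2, 21×1) = 2916
One optimal split: 3 + 3 + 3 + 3 + 3 + 3 + 2 + 2; product 3×3×3×3×3×3×2×2 = 2916.

2916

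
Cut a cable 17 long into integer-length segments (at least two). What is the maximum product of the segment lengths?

486

Define f[k] = max over 1≤i<k of i · max(k−i, f[k−i]); the inner max lets the remainder stay uncut if that's better.
f[2] = 1·max(1,0) = 1·1 = 1
f[3] = 1·max(2,1) = 1·2 = 2
f[4] = 2·max(2,1) = 2·2 = 4
f[5] = 2·max(3,2) = 2·3 = 6
f[6] = 3·max(3,2) = 3·3 = 9
f[7] = 2·max(5,6) = 2·6 = 12
f[8] = 2·max(6,9) = 2·9 = 18
f[9] = 3·max(6,9) = 3·9 = 27
f[10] = 2·max(8,18) = 2·18 = 36
f[11] = 2·max(9,27) = 2·27 = 54
f[12] = 3·max(9,27) = 3·27 = 81
f[13] = 2·max(11,54) = 2·54 = 108
f[14] = 2·max(12,81) = 2·81 = 162
f[15] = 3·max(12,81) = 3·81 = 243
f[16] = 2·max(14,162) = 2·162 = 324
f[17] = 2·max(15,243) = 2·243 = 486
One optimal split: 3 + 3 + 3 + 3 + 3 + 2; product 3·3·3·3·3·2 = 486.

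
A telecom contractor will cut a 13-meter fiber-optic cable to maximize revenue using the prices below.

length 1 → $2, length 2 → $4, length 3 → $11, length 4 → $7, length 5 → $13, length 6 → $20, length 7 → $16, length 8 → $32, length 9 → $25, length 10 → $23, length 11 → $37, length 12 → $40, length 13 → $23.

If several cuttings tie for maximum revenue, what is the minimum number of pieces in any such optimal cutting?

3

Let r[k] be the best obtainable value from length k. For each k, try every first piece i and keep the best of price[i] + r[k−i].
r[1] = 2
r[2] = max(2+2, 4+0) = 4
r[3] = max(2+4, 4+2, 11+0) = 11
r[4] = max(2+11, 4+4, 11+2, 7+0) = 13
r[5] = max(2+13, 4+11, 11+4, 7+2, 13+0) = 15
r[6] = max(2+15, 4+13, 11+11, 7+4, 13+2, 20+0) = 22
r[7] = max(2+22, 4+15, 11+13, …, 20+2, 16+0) = 24
r[8] = max(2+24, 4+22, 11+15, …, 16+2, 32+0) = 32
r[9] = max(2+32, 4+24, 11+22, …, 32+2, 25+0) = 34
r[10] = max(2+34, 4+32, 11+24, …, 25+2, 23+0) = 36
r[11] = max(2+36, 4+34, 11+32, …, 23+2, 37+0) = 43
r[12] = max(2+43, 4+36, 11+34, …, 37+2, 40+0) = 45
r[13] = max(2+45, 4+43, 11+36, …, 40+2, 23+0) = 47
Maximum revenue is $47.
Now minimize piece count subject to staying optimal: for each k, pieces[k] = 1 + min over i with p[i]+r[k−i]=r[k] of pieces[k−i].
pieces[10] = 2
pieces[11] = 2
pieces[12] = 3
pieces[13] = 3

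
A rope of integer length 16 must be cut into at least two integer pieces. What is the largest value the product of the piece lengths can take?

324

Define g[k] = max over 1≤i<k of i · max(k−i, g[k−i]); the inner max lets the remainder stay uncut if that's better.
g[2] = 1×max(1,0) = 1×1 = 1
g[3] = 1×max(2,1) = 1×2 = 2
g[4] = 2×max(2,1) = 2×2 = 4
g[5] = 2×max(3,2) = 2×3 = 6
g[6] = 3×max(3,2) = 3×3 = 9
g[7] = 2×max(5,6) = 2×6 = 12
g[8] = 2×max(6,9) = 2×9 = 18
g[9] = 3×max(6,9) = 3×9 = 27
g[10] = 2×max(8,18) = 2×18 = 36
g[11] = 2×max(9,27) = 2×27 = 54
g[12] = 3×max(9,27) = 3×27 = 81
g[13] = 2×max(11,54) = 2×54 = 108
g[14] = 2×max(12,81) = 2×81 = 162
g[15] = 3×max(12,81) = 3×81 = 243
g[16] = 2×max(14,162) = 2×162 = 324
One optimal split: 3 + 3 + 3 + 3 + 2 + 2; product 3×3×3×3×2×2 = 324.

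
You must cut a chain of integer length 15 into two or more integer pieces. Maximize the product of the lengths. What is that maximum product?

Define m[k] = max over 1≤i<k of i · max(k−i, m[k−i]); the inner max lets the remainder stay uncut if that's better.
m[2] = 1·max(1,0) = 1·1 = 1
m[3] = 1·max(2,1) = 1·2 = 2
m[4] = 2·max(2,1) = 2·2 = 4
m[5] = 2·max(3,2) = 2·3 = 6
m[6] = 3·max(3,2) = 3·3 = 9
m[7] = 2·max(5,6) = 2·6 = 12
m[8] = 2·max(6,9) = 2·9 = 18
m[9] = 3·max(6,9) = 3·9 = 27
m[10] = 2·max(8,18) = 2·18 = 36
m[11] = 2·max(9,27) = 2·27 = 54
m[12] = 3·max(9,27) = 3·27 = 81
m[13] = 2·max(11,54) = 2·54 = 108
m[14] = 2·max(12,81) = 2·81 = 162
m[15] = 3·max(12,81) = 3·81 = 243
One optimal split: 3 + 3 + 3 + 3 + 3; product 3·3·3·3·3 = 243.

243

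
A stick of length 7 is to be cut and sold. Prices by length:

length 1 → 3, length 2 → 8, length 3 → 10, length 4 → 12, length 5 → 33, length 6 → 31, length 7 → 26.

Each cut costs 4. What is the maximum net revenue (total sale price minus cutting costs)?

37

Build v[k] bottom-up: v[k] = max over allowed piece i of (p[i] + v[k−i]) − 4 per cut.
v[1] = 3
v[2] = max(3+3-4, 8+0) = 8
v[3] = max(3+8-4, 8+3-4, 10+0) = 10
v[4] = max(3+10-4, 8+8-4, 10+3-4, 12+0) = 12
v[5] = max(3+12-4, 8+10-4, 10+8-4, 12+3-4, 33+0) = 33
v[6] = max(3+33-4, 8+12-4, 10+10-4, 12+8-4, 33+3-4, 31+0) = 32
v[7] = max(3+32-4, 8+33-4, 10+12-4, …, 31+3-4, 26+0) = 37
One optimal plan: pieces 5 + 2 (1 cut) → 41 − 4 = 37.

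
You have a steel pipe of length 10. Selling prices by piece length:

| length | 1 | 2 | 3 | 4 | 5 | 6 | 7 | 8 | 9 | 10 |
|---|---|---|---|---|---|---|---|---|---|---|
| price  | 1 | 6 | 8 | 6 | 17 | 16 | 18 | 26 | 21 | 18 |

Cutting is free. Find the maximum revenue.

Let r[k] be the best obtainable value from length k. For each k, try every first piece i and keep the best of price[i] + r[k−i].
r[1] = 1
r[2] = 6
r[3] = 8
r[4] = 12  (first piece 2, then r[2]=6)
r[5] = 17
r[6] = 18  (first piece 1, then r[5]=17)
r[7] = 23  (first piece 2, then r[5]=17)
r[8] = 26
r[9] = 29  (first piece 2, then r[7]=23)
r[10] = 34  (first piece 5, then r[5]=17)
One optimal cutting: 5 + 5 → $17 + $17 = $34.

34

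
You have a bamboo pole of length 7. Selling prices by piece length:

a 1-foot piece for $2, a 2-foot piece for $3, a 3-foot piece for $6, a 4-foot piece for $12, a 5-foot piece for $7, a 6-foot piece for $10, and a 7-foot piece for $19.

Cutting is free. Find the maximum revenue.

19

Let r[k] be the best obtainable value from length k. For each k, try every first piece i and keep the best of price[i] + r[k−i].
r[1] = 2
r[2] = max(2+2, 3+0) = 4
r[3] = max(2+4, 3+2, 6+0) = 6
r[4] = max(2+6, 3+4, 6+2, 12+0) = 12
r[5] = max(2+12, 3+6, 6+4, 12+2, 7+0) = 14
r[6] = max(2+14, 3+12, 6+6, 12+4, 7+2, 10+0) = 16
r[7] = max(2+16, 3+14, 6+12, …, 10+2, 19+0) = 19
Best is to sell the whole 7-foot piece uncut for $19.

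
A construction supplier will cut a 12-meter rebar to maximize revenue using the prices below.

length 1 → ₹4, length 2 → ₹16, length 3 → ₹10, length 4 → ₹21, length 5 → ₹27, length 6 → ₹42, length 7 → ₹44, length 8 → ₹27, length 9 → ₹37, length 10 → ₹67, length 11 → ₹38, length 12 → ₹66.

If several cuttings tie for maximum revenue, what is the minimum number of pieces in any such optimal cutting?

6

Build r[k] bottom-up: r[k] = max over allowed piece i of (p[i] + r[k−i]).
r[1] = 4
r[2] = 16
r[3] = 20  (first piece 1, then r[2]=16)
r[4] = 32  (first piece 2, then r[2]=16)
r[5] = 36  (first piece 1, then r[4]=32)
r[6] = 48  (first piece 2, then r[4]=32)
r[7] = 52  (first piece 1, then r[6]=48)
r[8] = 64  (first piece 2, then r[6]=48)
r[9] = 68  (first piece 1, then r[8]=64)
r[10] = 80  (first piece 2, then r[8]=64)
r[11] = 84  (first piece 1, then r[10]=80)
r[12] = 96  (first piece 2, then r[10]=80)
Maximum revenue is ₹96.
Now minimize piece count subject to staying optimal: for each k, pieces[k] = 1 + min over i with p[i]+r[k−i]=r[k] of pieces[k−i].
pieces[9] = 5
pieces[10] = 5
pieces[11] = 6
pieces[12] = 6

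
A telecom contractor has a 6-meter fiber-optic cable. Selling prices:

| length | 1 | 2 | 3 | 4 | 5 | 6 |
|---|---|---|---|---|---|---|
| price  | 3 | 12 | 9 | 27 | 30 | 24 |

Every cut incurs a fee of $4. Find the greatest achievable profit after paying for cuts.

Let r[k] be the best obtainable value from length k. For each k, try every first piece i and keep the best of price[i] + r[k−i] minus the 4 cut fee when i<k.
r[1] = 3
r[2] = max(3+3-4, 12+0) = 12
r[3] = max(3+12-4, 12+3-4, 9+0) = 11
r[4] = max(3+11-4, 12+12-4, 9+3-4, 27+0) = 27
r[5] = max(3+27-4, 12+11-4, 9+12-4, 27+3-4, 30+0) = 30
r[6] = max(3+30-4, 12+27-4, 9+11-4, 27+12-4, 30+3-4, 24+0) = 35
One optimal plan: pieces 4 + 2 (1 cut) → $39 − $4 = $35.

35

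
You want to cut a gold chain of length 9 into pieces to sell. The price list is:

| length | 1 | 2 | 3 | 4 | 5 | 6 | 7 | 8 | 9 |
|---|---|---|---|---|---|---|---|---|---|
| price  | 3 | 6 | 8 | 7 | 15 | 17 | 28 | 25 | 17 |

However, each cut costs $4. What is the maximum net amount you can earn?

30

Build v[k] bottom-up: v[k] = max over allowed piece i of (p[i] + v[k−i]) − 4 per cut.
v[1] = 3
v[2] = 6
v[3] = 8
v[4] = 8  (first piece 2, then v[2]=6)
v[5] = 15
v[6] = 17
v[7] = 28
v[8] = 27  (first piece 1, then v[7]=28)
v[9] = 30  (first piece 2, then v[7]=28)
One optimal plan: pieces 7 + 2 (1 cut) → $34 − $4 = $30.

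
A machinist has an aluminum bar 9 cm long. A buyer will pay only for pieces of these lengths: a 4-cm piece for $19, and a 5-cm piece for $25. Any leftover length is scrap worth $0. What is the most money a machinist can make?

44

Build r[k] bottom-up: r[k] = max over allowed piece i of (p[i] + r[k−i]).
r[1] = 0
r[2] = 0
r[3] = 0
r[4] = 19
r[5] = max(19+0, 25+0) = 25
r[6] = max(19+0, 25+0) = 25
r[7] = max(19+0, 25+0) = 25
r[8] = max(19+19, 25+0) = 38
r[9] = max(19+25, 25+19) = 44
One optimal cutting: 5 + 4 → $44.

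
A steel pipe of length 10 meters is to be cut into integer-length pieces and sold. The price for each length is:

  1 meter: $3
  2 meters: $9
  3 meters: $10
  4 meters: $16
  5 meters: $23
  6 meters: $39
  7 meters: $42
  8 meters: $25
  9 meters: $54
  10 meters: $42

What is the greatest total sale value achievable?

Consider every possible first cut. r[k] is the best of p[i]+r[k−i] over all sellable i≤k.
r[1] = 3
r[2] = max(3+3, 9+0) = 9
r[3] = max(3+9, 9+3, 10+0) = 12
r[4] = max(3+12, 9+9, 10+3, 16+0) = 18
r[5] = max(3+18, 9+12, 10+9, 16+3, 23+0) = 23
r[6] = max(3+23, 9+18, 10+12, 16+9, 23+3, 39+0) = 39
r[7] = max(3+39, 9+23, 10+18, …, 39+3, 42+0) = 42
r[8] = max(3+42, 9+39, 10+23, …, 42+3, 25+0) = 48
r[9] = max(3+48, 9+42, 10+39, …, 25+3, 54+0) = 54
r[10] = max(3+54, 9+48, 10+42, …, 54+3, 42+0) = 57
One optimal cutting: 9 + 1 → $54 + $3 = $57.

57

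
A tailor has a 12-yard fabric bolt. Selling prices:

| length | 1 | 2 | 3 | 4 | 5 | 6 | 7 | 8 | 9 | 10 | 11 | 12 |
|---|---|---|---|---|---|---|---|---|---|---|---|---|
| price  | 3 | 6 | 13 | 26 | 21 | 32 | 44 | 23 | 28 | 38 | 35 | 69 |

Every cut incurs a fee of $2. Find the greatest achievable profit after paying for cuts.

Consider every possible first cut. v[k] is the best of p[i]+v[k−i] over all sellable i≤k, charging 2 whenever i<k.
v[1] = 3
v[2] = max(3+3-2, 6+0) = 6
v[3] = max(3+6-2, 6+3-2, 13+0) = 13
v[4] = max(3+13-2, 6+6-2, 13+3-2, 26+0) = 26
v[5] = max(3+26-2, 6+13-2, 13+6-2, 26+3-2, 21+0) = 27
v[6] = max(3+27-2, 6+26-2, 13+13-2, 26+6-2, 21+3-2, 32+0) = 32
v[7] = max(3+32-2, 6+27-2, 13+26-2, …, 32+3-2, 44+0) = 44
v[8] = max(3+44-2, 6+32-2, 13+27-2, …, 44+3-2, 23+0) = 50
v[9] = max(3+50-2, 6+44-2, 13+32-2, …, 23+3-2, 28+0) = 51
v[10] = max(3+51-2, 6+50-2, 13+44-2, …, 28+3-2, 38+0) = 56
v[11] = max(3+56-2, 6+51-2, 13+50-2, …, 38+3-2, 35+0) = 68
v[12] = max(3+68-2, 6+56-2, 13+51-2, …, 35+3-2, 69+0) = 74
One optimal plan: pieces 4 + 4 + 4 (2 cuts) → $78 − $4 = $74.

74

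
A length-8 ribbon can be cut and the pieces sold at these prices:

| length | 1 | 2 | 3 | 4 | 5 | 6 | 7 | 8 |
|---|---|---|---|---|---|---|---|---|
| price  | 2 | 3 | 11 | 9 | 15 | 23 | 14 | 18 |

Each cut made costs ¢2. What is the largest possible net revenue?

Consider every possible first cut. v[k] is the best of p[i]+v[k−i] over all sellable i≤k, charging 2 whenever i<k.
v[1] = 2
v[2] = max(2+2-2, 3+0) = 3
v[3] = max(2+3-2, 3+2-2, 11+0) = 11
v[4] = max(2+11-2, 3+3-2, 11+2-2, 9+0) = 11
v[5] = max(2+11-2, 3+11-2, 11+3-2, 9+2-2, 15+0) = 15
v[6] = max(2+15-2, 3+11-2, 11+11-2, 9+3-2, 15+2-2, 23+0) = 23
v[7] = max(2+23-2, 3+15-2, 11+11-2, …, 23+2-2, 14+0) = 23
v[8] = max(2+23-2, 3+23-2, 11+15-2, …, 14+2-2, 18+0) = 24
One optimal plan: pieces 6 + 2 (1 cut) → ¢26 − ¢2 = ¢24.

24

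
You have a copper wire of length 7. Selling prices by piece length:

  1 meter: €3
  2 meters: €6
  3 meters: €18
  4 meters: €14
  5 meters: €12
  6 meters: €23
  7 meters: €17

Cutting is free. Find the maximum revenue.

Consider every possible first cut. R[k] is the best of p[i]+R[k−i] over all sellable i≤k.
R[1] = 3
R[2] = 6  (first piece 1, then R[1]=3)
R[3] = 18
R[4] = 21  (first piece 1, then R[3]=18)
R[5] = 24  (first piece 1, then R[4]=21)
R[6] = 36  (first piece 3, then R[3]=18)
R[7] = 39  (first piece 1, then R[6]=36)
One optimal cutting: 3 + 3 + 1 → €18 + €18 + €3 = €39.

39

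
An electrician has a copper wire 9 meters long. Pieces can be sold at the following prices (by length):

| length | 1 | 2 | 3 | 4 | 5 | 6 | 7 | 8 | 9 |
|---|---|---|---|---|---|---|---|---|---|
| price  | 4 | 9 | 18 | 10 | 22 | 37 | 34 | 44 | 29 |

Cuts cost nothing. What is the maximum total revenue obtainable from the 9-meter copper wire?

Consider every possible first cut. best[k] is the best of p[i]+best[k−i] over all sellable i≤k.
best[1] = 4
best[2] = max(4+4, 9+0) = 9
best[3] = max(4+9, 9+4, 18+0) = 18
best[4] = max(4+18, 9+9, 18+4, 10+0) = 22
best[5] = max(4+22, 9+18, 18+9, 10+4, 22+0) = 27
best[6] = max(4+27, 9+22, 18+18, 10+9, 22+4, 37+0) = 37
best[7] = max(4+37, 9+27, 18+22, …, 37+4, 34+0) = 41
best[8] = max(4+41, 9+37, 18+27, …, 34+4, 44+0) = 46
best[9] = max(4+46, 9+41, 18+37, …, 44+4, 29+0) = 55
One optimal cutting: 6 + 3 → €37 + €18 = €55.

55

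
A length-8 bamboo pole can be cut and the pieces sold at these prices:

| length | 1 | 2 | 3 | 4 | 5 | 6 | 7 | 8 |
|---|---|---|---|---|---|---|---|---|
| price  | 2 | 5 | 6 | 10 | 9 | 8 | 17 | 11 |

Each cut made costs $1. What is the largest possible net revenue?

19

Let net[k] be the best obtainable value from length k. For each k, try every first piece i and keep the best of price[i] + net[k−i] minus the 1 cut fee when i<k.
net[1] = 2
net[2] = max(2+2-1, 5+0) = 5
net[3] = max(2+5-1, 5+2-1, 6+0) = 6
net[4] = max(2+6-1, 5+5-1, 6+2-1, 10+0) = 10
net[5] = max(2+10-1, 5+6-1, 6+5-1, 10+2-1, 9+0) = 11
net[6] = max(2+11-1, 5+10-1, 6+6-1, 10+5-1, 9+2-1, 8+0) = 14
net[7] = max(2+14-1, 5+11-1, 6+10-1, …, 8+2-1, 17+0) = 17
net[8] = max(2+17-1, 5+14-1, 6+11-1, …, 17+2-1, 11+0) = 19
One optimal plan: pieces 4 + 4 (1 cut) → $20 − $1 = $19.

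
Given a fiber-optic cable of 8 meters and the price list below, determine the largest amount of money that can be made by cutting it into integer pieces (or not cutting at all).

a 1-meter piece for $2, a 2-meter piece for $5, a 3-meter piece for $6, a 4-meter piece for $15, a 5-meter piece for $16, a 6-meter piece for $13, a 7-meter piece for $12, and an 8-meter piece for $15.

30

Let best[k] be the best obtainable value from length k. For each k, try every first piece i and keep the best of price[i] + best[k−i].
best[1] = 2
best[2] = 5
best[3] = 7  (first piece 1, then best[2]=5)
best[4] = 15
best[5] = 17  (first piece 1, then best[4]=15)
best[6] = 20  (first piece 2, then best[4]=15)
best[7] = 22  (first piece 1, then best[6]=20)
best[8] = 30  (first piece 4, then best[4]=15)
One optimal cutting: 4 + 4 → $15 + $15 = $30.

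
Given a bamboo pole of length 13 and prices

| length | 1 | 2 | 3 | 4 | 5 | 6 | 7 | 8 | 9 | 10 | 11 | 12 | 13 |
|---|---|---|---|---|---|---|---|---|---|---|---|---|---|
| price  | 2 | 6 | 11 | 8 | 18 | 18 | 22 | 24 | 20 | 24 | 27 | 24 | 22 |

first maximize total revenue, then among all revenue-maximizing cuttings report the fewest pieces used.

3

Build r[k] bottom-up: r[k] = max over allowed piece i of (p[i] + r[k−i]).
r[1] = 2
r[2] = max(2+2, 6+0) = 6
r[3] = max(2+6, 6+2, 11+0) = 11
r[4] = max(2+11, 6+6, 11+2, 8+0) = 13
r[5] = max(2+13, 6+11, 11+6, 8+2, 18+0) = 18
r[6] = max(2+18, 6+13, 11+11, 8+6, 18+2, 18+0) = 22
r[7] = max(2+22, 6+18, 11+13, …, 18+2, 22+0) = 24
r[8] = max(2+24, 6+22, 11+18, …, 22+2, 24+0) = 29
r[9] = max(2+29, 6+24, 11+22, …, 24+2, 20+0) = 33
r[10] = max(2+33, 6+29, 11+24, …, 20+2, 24+0) = 36
r[11] = max(2+36, 6+33, 11+29, …, 24+2, 27+0) = 40
r[12] = max(2+40, 6+36, 11+33, …, 27+2, 24+0) = 44
r[13] = max(2+44, 6+40, 11+36, …, 24+2, 22+0) = 47
Maximum revenue is $47.
Now minimize piece count subject to staying optimal: for each k, pieces[k] = 1 + min over i with p[i]+r[k−i]=r[k] of pieces[k−i].
pieces[10] = 2
pieces[11] = 3
pieces[12] = 4
pieces[13] = 3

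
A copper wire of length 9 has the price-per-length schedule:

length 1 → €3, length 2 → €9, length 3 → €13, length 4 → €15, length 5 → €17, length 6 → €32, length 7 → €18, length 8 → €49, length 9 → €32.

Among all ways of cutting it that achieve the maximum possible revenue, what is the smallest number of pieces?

Let r[k] be the best obtainable value from length k. For each k, try every first piece i and keep the best of price[i] + r[k−i].
r[1] = 3
r[2] = max(3+3, 9+0) = 9
r[3] = max(3+9, 9+3, 13+0) = 13
r[4] = max(3+13, 9+9, 13+3, 15+0) = 18
r[5] = max(3+18, 9+13, 13+9, 15+3, 17+0) = 22
r[6] = max(3+22, 9+18, 13+13, 15+9, 17+3, 32+0) = 32
r[7] = max(3+32, 9+22, 13+18, …, 32+3, 18+0) = 35
r[8] = max(3+35, 9+32, 13+22, …, 18+3, 49+0) = 49
r[9] = max(3+49, 9+35, 13+32, …, 49+3, 32+0) = 52
Maximum revenue is €52.
Now minimize piece count subject to staying optimal: for each k, pieces[k] = 1 + min over i with p[i]+r[k−i]=r[k] of pieces[k−i].
pieces[6] = 1
pieces[7] = 2
pieces[8] = 1
pieces[9] = 2

2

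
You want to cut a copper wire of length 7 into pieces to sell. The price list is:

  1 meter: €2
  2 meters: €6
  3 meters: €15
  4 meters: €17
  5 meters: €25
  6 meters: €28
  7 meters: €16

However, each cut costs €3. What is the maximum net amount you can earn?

29

Let r[k] be the best obtainable value from length k. For each k, try every first piece i and keep the best of price[i] + r[k−i] minus the 3 cut fee when i<k.
r[1] = 2
r[2] = 6
r[3] = 15
r[4] = 17
r[5] = 25
r[6] = 28
r[7] = 29  (first piece 3, then r[4]=17)
One optimal plan: pieces 4 + 3 (1 cut) → €32 − €3 = €29.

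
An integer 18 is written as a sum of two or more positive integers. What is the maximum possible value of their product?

Fill m[k] for k=2..18: at each k try every first piece i and multiply by the better of (k−i) uncut or m[k−i].
Small cases: m[2]=1, m[3]=2, m[4]=4, m[5]=6, m[6]=9, m[7]=12, m[8]=18, m[9]=27, m[10]=36, m[11]=54, m[12]=81.
m[13] = 2·max(11,54) = 2·54 = 108
m[14] = 2·max(12,81) = 2·81 = 162
m[15] = 3·max(12,81) = 3·81 = 243
m[16] = 2·max(14,162) = 2·162 = 324
m[17] = 2·max(15,243) = 2·243 = 486
m[18] = 3·max(15,243) = 3·243 = 729
One optimal split: 3 + 3 + 3 + 3 + 3 + 3; product 3·3·3·3·3·3 = 729.

729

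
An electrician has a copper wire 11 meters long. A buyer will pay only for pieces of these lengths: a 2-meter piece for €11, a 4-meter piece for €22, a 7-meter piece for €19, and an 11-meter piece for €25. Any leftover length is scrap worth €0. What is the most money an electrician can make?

Consider every possible first cut. best[k] is the best of p[i]+best[k−i] over all sellable i≤k.
best[1] = 0
best[2] = 11
best[3] = 11
best[4] = max(11+11, 22+0) = 22
best[5] = max(11+11, 22+0) = 22
best[6] = max(11+22, 22+11) = 33
best[7] = max(11+22, 22+11, 19+0) = 33
best[8] = max(11+33, 22+22, 19+0) = 44
best[9] = max(11+33, 22+22, 19+11) = 44
best[10] = max(11+44, 22+33, 19+11) = 55
best[11] = max(11+44, 22+33, 19+22, 25+0) = 55
One optimal cutting: pieces 2 + 2 + 2 + 2 + 2 with 1 meter of scrap → €55.

55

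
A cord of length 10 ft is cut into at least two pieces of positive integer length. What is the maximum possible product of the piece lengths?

36

Define P[k] = max over 1≤i<k of i · max(k−i, P[k−i]); the inner max lets the remainder stay uncut if that's better.
P[2] = 1·max(1,0) = 1·1 = 1
P[3] = max(1·2, 2·1) = 2
P[4] = max(1·3, 2·2, 3·1) = 4
P[5] = max(1·4, 2·3, 3·2, 4·1) = 6
P[6] = max(1·6, 2·4, 3·3, 4·2, 5·1) = 9
P[7] = max(1·9, 2·6, 3·4, 4·3, 5·2, 6·1) = 12
P[8] = max(1·12, 2·9, 3·6, …, 6·2, 7·1) = 18
P[9] = max(1·18, 2·12, 3·9, …, 7·2, 8·1) = 27
P[10] = max(1·27, 2·18, 3·12, …, 8·2, 9·1) = 36
One optimal split: 3 + 3 + 2 + 2; product 3·3·2·2 = 36.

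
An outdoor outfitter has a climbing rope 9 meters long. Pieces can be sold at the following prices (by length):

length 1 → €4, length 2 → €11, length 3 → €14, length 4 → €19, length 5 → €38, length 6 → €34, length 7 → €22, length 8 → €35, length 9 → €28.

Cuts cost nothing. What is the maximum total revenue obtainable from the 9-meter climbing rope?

60

Build r[k] bottom-up: r[k] = max over allowed piece i of (p[i] + r[k−i]).
r[1] = 4
r[2] = max(4+4, 11+0) = 11
r[3] = max(4+11, 11+4, 14+0) = 15
r[4] = max(4+15, 11+11, 14+4, 19+0) = 22
r[5] = max(4+22, 11+15, 14+11, 19+4, 38+0) = 38
r[6] = max(4+38, 11+22, 14+15, 19+11, 38+4, 34+0) = 42
r[7] = max(4+42, 11+38, 14+22, …, 34+4, 22+0) = 49
r[8] = max(4+49, 11+42, 14+38, …, 22+4, 35+0) = 53
r[9] = max(4+53, 11+49, 14+42, …, 35+4, 28+0) = 60
One optimal cutting: 5 + 2 + 2 → €38 + €11 + €11 = €60.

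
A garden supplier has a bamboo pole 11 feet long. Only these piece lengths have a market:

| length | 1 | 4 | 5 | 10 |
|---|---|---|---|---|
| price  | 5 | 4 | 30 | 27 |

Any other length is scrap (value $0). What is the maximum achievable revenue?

Let best[k] be the best obtainable value from length k. For each k, try every first piece i and keep the best of price[i] + best[k−i].
best[1] = 5
best[2] = 10  (first piece 1, then best[1]=5)
best[3] = 15  (first piece 1, then best[2]=10)
best[4] = 20  (first piece 1, then best[3]=15)
best[5] = 30
best[6] = 35  (first piece 1, then best[5]=30)
best[7] = 40  (first piece 1, then best[6]=35)
best[8] = 45  (first piece 1, then best[7]=40)
best[9] = 50  (first piece 1, then best[8]=45)
best[10] = 60  (first piece 5, then best[5]=30)
best[11] = 65  (first piece 1, then best[10]=60)
One optimal cutting: 5 + 5 + 1 → $65.

65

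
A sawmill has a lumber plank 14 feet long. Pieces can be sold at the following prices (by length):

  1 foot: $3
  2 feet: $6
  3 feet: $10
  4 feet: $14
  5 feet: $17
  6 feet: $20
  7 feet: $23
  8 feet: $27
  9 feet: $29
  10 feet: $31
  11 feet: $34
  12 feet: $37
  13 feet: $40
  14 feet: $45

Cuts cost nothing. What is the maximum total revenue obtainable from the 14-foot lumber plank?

Let R[k] be the best obtainable value from length k. For each k, try every first piece i and keep the best of price[i] + R[k−i].
R[1] = 3
R[2] = max(3+3, 6+0) = 6
R[3] = max(3+6, 6+3, 10+0) = 10
R[4] = max(3+10, 6+6, 10+3, 14+0) = 14
R[5] = max(3+14, 6+10, 10+6, 14+3, 17+0) = 17
R[6] = max(3+17, 6+14, 10+10, 14+6, 17+3, 20+0) = 20
R[7] = max(3+20, 6+17, 10+14, …, 20+3, 23+0) = 24
R[8] = max(3+24, 6+20, 10+17, …, 23+3, 27+0) = 28
R[9] = max(3+28, 6+24, 10+20, …, 27+3, 29+0) = 31
R[10] = max(3+31, 6+28, 10+24, …, 29+3, 31+0) = 34
R[11] = max(3+34, 6+31, 10+28, …, 31+3, 34+0) = 38
R[12] = max(3+38, 6+34, 10+31, …, 34+3, 37+0) = 42
R[13] = max(3+42, 6+38, 10+34, …, 37+3, 40+0) = 45
R[14] = max(3+45, 6+42, 10+38, …, 40+3, 45+0) = 48
One optimal cutting: 4 + 4 + 4 + 1 + 1 → $14 + $14 + $14 + $3 + $3 = $48.

48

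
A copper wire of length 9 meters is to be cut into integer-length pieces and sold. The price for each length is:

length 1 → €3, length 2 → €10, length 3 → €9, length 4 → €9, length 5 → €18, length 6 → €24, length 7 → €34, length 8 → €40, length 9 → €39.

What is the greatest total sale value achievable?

44

Consider every possible first cut. best[k] is the best of p[i]+best[k−i] over all sellable i≤k.
best[1] = 3
best[2] = 10
best[3] = 13  (first piece 1, then best[2]=10)
best[4] = 20  (first piece 2, then best[2]=10)
best[5] = 23  (first piece 1, then best[4]=20)
best[6] = 30  (first piece 2, then best[4]=20)
best[7] = 34
best[8] = 40  (first piece 2, then best[6]=30)
best[9] = 44  (first piece 2, then best[7]=34)
One optimal cutting: 7 + 2 → €34 + €10 = €44.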